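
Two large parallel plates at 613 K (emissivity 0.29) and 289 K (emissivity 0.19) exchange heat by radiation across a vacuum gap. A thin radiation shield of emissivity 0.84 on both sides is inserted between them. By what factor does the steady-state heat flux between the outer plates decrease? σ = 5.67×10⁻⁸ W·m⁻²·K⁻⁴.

Without shield: q₀ = σΔ(T⁴)/(1/ε₁+1/ε₂−1) with denominator 7.711.
With shield the two gaps are in series; the resistances add: (1/ε₁+1/ε_s−1)+(1/ε_s+1/ε₂−1) = 3.639+5.454 = 9.092.
Heat-flux ratio q₀/q = 9.092/7.711.

factor ≈ 1.18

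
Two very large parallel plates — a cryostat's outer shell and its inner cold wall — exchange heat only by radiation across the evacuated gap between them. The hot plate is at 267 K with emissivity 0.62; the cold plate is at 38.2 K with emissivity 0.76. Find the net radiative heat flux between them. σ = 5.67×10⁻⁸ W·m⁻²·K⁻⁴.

For two infinite grey parallel plates, q = σ(T₁⁴ − T₂⁴)/(1/ε₁ + 1/ε₂ − 1).
T₁⁴ − T₂⁴ = 5.082×10⁹ − 2.129×10⁶ = 5.080×10⁹ K⁴.
1/ε₁ + 1/ε₂ − 1 = 1.613 + 1.316 − 1 = 1.929.
q = 5.67×10⁻⁸ × 5.080×10⁹ / 1.929.

q ≈ 149 W/m²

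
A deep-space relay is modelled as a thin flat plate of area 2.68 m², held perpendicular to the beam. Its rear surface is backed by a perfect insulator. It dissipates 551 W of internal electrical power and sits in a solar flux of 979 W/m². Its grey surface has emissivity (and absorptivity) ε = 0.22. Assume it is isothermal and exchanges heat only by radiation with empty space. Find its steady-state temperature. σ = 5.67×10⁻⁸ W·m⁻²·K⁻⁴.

At steady state, absorbed solar power + internal power = radiated power.
Absorbed: α·S·A_cross = 0.22·979·2.680 = 577.2 W (cross-section A).
Total input = 577.2 + 551 = 1128 W.
Radiated: εσ·A_surf·T⁴ with A_surf = A = 2.680 m².
T⁴ = 1128/(0.22·5.67×10⁻⁸·2.680) = 3.375×10¹⁰ K⁴.

T ≈ 429 K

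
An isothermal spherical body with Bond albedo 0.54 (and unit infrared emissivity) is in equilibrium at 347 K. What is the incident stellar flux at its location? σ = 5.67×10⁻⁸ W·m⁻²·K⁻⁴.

(1−a)S·πr² = σ·4πr²·T⁴ ⇒ S = 4σT⁴/(1−a).
S = 4·5.67×10⁻⁸·1.450×10¹⁰/0.460.

S ≈ 7150 W/m²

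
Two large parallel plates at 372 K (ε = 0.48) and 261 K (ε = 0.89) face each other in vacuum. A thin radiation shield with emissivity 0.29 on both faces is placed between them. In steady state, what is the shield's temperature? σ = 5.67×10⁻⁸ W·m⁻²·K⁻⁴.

T_s ≈ 324 K

In steady state the net flux on the hot side equals that on the cold side.
σ(T₁⁴−T_s⁴)/D₁ = σ(T_s⁴−T₂⁴)/D₂, with D₁ = 1/ε₁+1/ε_s−1 = 4.532, D₂ = 1/ε_s+1/ε₂−1 = 3.572.
Solve for T_s⁴: T_s⁴ = (D₂·T₁⁴ + D₁·T₂⁴)/(D₁+D₂) = 1.104×10¹⁰ K⁴.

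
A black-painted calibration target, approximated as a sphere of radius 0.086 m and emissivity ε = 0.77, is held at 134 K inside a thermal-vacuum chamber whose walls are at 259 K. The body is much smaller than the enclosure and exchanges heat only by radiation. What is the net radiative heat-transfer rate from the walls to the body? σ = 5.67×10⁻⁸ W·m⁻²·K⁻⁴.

For a small grey body in a large enclosure: P_net = εσA(T_body⁴ − T_wall⁴).
A = 4πr² = 0.09294 m²; T_body⁴ − T_wall⁴ = 3.224×10⁸ − 4.500×10⁹ = -4.177×10⁹ K⁴.
|P_net| = 0.77·5.67×10⁻⁸·0.09294·4.177×10⁹.

P_net ≈ 17.0 W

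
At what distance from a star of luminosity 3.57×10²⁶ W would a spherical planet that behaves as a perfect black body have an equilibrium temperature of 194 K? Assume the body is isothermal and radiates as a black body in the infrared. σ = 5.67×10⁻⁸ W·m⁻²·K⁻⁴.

d ≈ 2.97×10¹¹ m

For an isothermal black-emitting sphere, (1−a)S·πr² = σ·4πr²·T⁴ ⇒ S = 4σT⁴/(1−a).
S = 4·5.67×10⁻⁸·(194)⁴/1.00 = 321.3 W/m².
Flux falls as S = L/(4πd²), so d = √(L/(4πS)) = √(3.57×10²⁶/(4π·321.3)).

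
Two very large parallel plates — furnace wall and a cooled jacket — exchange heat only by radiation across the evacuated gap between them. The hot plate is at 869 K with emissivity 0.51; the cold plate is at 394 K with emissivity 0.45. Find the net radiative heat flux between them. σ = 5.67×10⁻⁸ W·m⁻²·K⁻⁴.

q ≈ 9730 W/m²

For two infinite grey parallel plates, q = σ(T₁⁴ − T₂⁴)/(1/ε₁ + 1/ε₂ − 1).
T₁⁴ − T₂⁴ = 5.703×10¹¹ − 2.410×10¹⁰ = 5.462×10¹¹ K⁴.
1/ε₁ + 1/ε₂ − 1 = 1.961 + 2.222 − 1 = 3.183.
q = 5.67×10⁻⁸ × 5.462×10¹¹ / 3.183.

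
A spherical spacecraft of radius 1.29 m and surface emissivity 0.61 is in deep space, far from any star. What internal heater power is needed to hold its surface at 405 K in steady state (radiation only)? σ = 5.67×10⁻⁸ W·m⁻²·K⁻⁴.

P = εσ·4πr²·T⁴.
4πr² = 20.91 m²; T⁴ = 2.690×10¹⁰ K⁴.
P = 0.61·5.67×10⁻⁸·20.91·2.690×10¹⁰.

P ≈ 19500 W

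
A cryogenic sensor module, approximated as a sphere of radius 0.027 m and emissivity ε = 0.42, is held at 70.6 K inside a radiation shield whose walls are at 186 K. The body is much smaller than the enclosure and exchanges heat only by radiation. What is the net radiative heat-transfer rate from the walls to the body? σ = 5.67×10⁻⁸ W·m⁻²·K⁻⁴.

P_net ≈ 0.256 W

For a small grey body in a large enclosure: P_net = εσA(T_body⁴ − T_wall⁴).
A = 4πr² = 0.009161 m²; T_body⁴ − T_wall⁴ = 2.484×10⁷ − 1.197×10⁹ = -1.172×10⁹ K⁴.
|P_net| = 0.42·5.67×10⁻⁸·0.009161·1.172×10⁹.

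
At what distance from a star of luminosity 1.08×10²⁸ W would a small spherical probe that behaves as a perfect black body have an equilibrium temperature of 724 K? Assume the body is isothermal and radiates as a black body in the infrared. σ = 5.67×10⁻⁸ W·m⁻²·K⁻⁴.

For an isothermal black-emitting sphere, (1−a)S·πr² = σ·4πr²·T⁴ ⇒ S = 4σT⁴/(1−a).
S = 4·5.67×10⁻⁸·(724)⁴/1.00 = 62320 W/m².
Flux falls as S = L/(4πd²), so d = √(L/(4πS)) = √(1.08×10²⁸/(4π·62320)).

d ≈ 1.17×10¹¹ m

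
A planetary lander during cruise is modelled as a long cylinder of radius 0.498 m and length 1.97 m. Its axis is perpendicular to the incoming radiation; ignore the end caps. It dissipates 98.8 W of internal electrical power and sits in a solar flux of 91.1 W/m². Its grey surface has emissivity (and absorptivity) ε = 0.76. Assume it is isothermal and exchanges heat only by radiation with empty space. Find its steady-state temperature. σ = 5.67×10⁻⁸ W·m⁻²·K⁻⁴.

T ≈ 172 K

At steady state, absorbed solar power + internal power = radiated power.
Absorbed: α·S·A_cross = 0.76·91.1·1.962 = 135.8 W (cross-section 2rL).
Total input = 135.8 + 98.8 = 234.6 W.
Radiated: εσ·A_surf·T⁴ with A_surf = 2πrL = 6.164 m².
T⁴ = 234.6/(0.76·5.67×10⁻⁸·6.164) = 8.834×10⁸ K⁴.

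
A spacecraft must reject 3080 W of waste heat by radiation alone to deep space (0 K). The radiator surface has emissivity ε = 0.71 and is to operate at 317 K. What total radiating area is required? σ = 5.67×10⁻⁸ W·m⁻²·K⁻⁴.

P = εσA T⁴ ⇒ A = P/(εσT⁴).
T⁴ = 1.010×10¹⁰ K⁴.
A = 3080/(0.71 × 5.67×10⁻⁸ × 1.010×10¹⁰).

A ≈ 7.58 m²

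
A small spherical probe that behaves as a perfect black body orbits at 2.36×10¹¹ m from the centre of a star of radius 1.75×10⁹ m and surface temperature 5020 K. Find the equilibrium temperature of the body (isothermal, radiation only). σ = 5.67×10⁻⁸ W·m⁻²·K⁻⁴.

T ≈ 306 K

The star's surface emits σT_*⁴; at distance d the flux is S = σT_*⁴(R_*/d)².
S = 5.67×10⁻⁸·(5020)⁴·(1.75×10⁹/2.36×10¹¹)² = 1980 W/m².
For an isothermal sphere T⁴ = (1−a)S/(4σ) = 8.730×10⁹ K⁴.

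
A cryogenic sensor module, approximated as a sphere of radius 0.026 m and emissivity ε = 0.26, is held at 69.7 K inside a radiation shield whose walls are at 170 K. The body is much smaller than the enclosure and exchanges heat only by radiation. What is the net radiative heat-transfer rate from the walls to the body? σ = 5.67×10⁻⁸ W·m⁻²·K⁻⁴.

P_net ≈ 0.102 W

For a small grey body in a large enclosure: P_net = εσA(T_body⁴ − T_wall⁴).
A = 4πr² = 0.008495 m²; T_body⁴ − T_wall⁴ = 2.360×10⁷ − 8.352×10⁸ = -8.116×10⁸ K⁴.
|P_net| = 0.26·5.67×10⁻⁸·0.008495·8.116×10⁸.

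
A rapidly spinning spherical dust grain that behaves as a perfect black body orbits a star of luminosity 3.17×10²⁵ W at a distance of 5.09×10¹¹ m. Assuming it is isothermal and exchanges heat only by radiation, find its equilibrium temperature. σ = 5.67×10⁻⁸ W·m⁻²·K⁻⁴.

First find the stellar flux at distance d: S = L/(4πd²) = 3.17×10²⁵/(4π·(5.09×10¹¹)²) = 9.737 W/m².
For an isothermal sphere, absorbed (1−a)S·πr² = emitted σ·4πr²·T⁴, so T⁴ = (1−a)S/(4σ).
T⁴ = 1.00·9.737/(4·5.67×10⁻⁸) = 4.293×10⁷ K⁴.

T ≈ 80.9 K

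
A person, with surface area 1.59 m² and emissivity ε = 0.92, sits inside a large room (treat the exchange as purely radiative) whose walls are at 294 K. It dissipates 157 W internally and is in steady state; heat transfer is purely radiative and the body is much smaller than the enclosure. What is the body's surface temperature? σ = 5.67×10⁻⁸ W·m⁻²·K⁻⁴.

T ≈ 311 K

For a small grey body in a large enclosure, net radiated power = εσA(T⁴ − T_w⁴).
Steady state: P = εσA(T⁴ − T_w⁴) with A = 1.59 m².
T⁴ = P/(εσA) + T_w⁴ = 157/(0.92·5.67×10⁻⁸·1.590) + (294)⁴
    = 1.893×10⁹ + 7.471×10⁹ = 9.364×10⁹ K⁴.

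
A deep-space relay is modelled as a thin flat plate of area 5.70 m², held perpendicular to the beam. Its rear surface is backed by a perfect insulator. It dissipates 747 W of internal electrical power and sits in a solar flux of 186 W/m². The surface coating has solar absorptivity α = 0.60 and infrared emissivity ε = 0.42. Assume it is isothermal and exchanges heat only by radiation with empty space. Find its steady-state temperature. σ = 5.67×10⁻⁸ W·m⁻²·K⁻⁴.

T ≈ 318 K

At steady state, absorbed solar power + internal power = radiated power.
Absorbed: α·S·A_cross = 0.60·186·5.700 = 636.1 W (cross-section A).
Total input = 636.1 + 747 = 1383 W.
Radiated: εσ·A_surf·T⁴ with A_surf = A = 5.700 m².
T⁴ = 1383/(0.42·5.67×10⁻⁸·5.700) = 1.019×10¹⁰ K⁴.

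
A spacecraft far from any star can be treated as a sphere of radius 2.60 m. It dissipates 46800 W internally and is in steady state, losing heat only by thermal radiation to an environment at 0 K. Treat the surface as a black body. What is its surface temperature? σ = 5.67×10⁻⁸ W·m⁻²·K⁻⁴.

Steady state: internal power = radiated power, P = εσA T⁴.
Radiating area A = 4πr² = 84.95 m².
T⁴ = P/(εσA) = 46800/(1.0·5.67×10⁻⁸·84.95) = 9.716×10⁹ K⁴.
T = (9.716×10⁹)^(1/4).

T ≈ 314 K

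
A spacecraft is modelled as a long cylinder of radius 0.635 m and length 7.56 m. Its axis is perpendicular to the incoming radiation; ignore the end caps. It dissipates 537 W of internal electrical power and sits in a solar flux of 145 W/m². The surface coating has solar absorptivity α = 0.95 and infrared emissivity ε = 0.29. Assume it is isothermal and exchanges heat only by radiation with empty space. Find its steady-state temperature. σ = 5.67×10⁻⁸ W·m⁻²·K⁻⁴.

At steady state, absorbed solar power + internal power = radiated power.
Absorbed: α·S·A_cross = 0.95·145·9.601 = 1323 W (cross-section 2rL).
Total input = 1323 + 537 = 1860 W.
Radiated: εσ·A_surf·T⁴ with A_surf = 2πrL = 30.16 m².
T⁴ = 1860/(0.29·5.67×10⁻⁸·30.16) = 3.749×10⁹ K⁴.

T ≈ 247 K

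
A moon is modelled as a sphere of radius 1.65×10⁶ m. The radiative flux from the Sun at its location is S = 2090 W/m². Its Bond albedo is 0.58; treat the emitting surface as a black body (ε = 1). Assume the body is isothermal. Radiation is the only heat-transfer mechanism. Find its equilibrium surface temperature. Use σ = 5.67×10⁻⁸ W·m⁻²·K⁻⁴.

T ≈ 249 K

At equilibrium, absorbed power = emitted power.
Absorbing cross-section = πr² = 8.553×10¹² m²; emitting surface = 4πr² = 3.421×10¹³ m² (ratio 4).
(1−a)S·A_cross = εσ·A_surf·T⁴  ⇒  T⁴ = (1−a)S/(4σ).
T⁴ = 0.420·2090/(4·5.67×10⁻⁸) = 3.870×10⁹ K⁴.
T = (3.870×10⁹)^(1/4).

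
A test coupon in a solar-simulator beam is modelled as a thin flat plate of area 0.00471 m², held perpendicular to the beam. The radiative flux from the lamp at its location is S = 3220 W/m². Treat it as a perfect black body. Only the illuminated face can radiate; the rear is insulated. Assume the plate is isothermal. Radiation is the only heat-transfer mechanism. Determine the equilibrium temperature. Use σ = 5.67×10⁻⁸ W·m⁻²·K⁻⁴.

At equilibrium, absorbed power = emitted power.
Absorbing cross-section = A = 0.004710 m²; emitting surface = A = 0.004710 m² (ratio 1).
S·A_cross = εσ·A_surf·T⁴  ⇒  T⁴ = S/(1σ).
T⁴ = 1.00·3220/(1·5.67×10⁻⁸) = 5.679×10¹⁰ K⁴.
T = (5.679×10¹⁰)^(1/4).

T ≈ 488 K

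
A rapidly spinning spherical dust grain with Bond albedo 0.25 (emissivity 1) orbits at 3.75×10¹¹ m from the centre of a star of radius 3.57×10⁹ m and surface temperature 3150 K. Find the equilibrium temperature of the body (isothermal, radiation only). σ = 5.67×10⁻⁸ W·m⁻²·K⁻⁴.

The star's surface emits σT_*⁴; at distance d the flux is S = σT_*⁴(R_*/d)².
S = 5.67×10⁻⁸·(3150)⁴·(3.57×10⁹/3.75×10¹¹)² = 505.9 W/m².
For an isothermal sphere T⁴ = (1−a)S/(4σ) = 1.673×10⁹ K⁴.

T ≈ 202 K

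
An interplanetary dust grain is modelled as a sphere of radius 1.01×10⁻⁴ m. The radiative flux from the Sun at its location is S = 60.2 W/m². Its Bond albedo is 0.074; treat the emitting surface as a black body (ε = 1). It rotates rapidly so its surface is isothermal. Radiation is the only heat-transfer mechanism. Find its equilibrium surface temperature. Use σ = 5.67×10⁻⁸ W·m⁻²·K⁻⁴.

T ≈ 125 K

At equilibrium, absorbed power = emitted power.
Absorbing cross-section = πr² = 3.205×10⁻⁸ m²; emitting surface = 4πr² = 1.282×10⁻⁷ m² (ratio 4).
(1−a)S·A_cross = εσ·A_surf·T⁴  ⇒  T⁴ = (1−a)S/(4σ).
T⁴ = 0.926·60.2/(4·5.67×10⁻⁸) = 2.458×10⁸ K⁴.
T = (2.458×10⁸)^(1/4).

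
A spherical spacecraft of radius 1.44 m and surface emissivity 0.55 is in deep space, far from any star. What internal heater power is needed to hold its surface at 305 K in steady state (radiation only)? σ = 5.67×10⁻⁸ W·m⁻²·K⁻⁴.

P = εσ·4πr²·T⁴.
4πr² = 26.06 m²; T⁴ = 8.654×10⁹ K⁴.
P = 0.55·5.67×10⁻⁸·26.06·8.654×10⁹.

P ≈ 7030 W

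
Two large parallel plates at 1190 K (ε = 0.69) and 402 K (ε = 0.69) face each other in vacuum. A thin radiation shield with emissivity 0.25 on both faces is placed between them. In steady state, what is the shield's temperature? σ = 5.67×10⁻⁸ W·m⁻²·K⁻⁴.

T_s ≈ 1000 K

In steady state the net flux on the hot side equals that on the cold side.
σ(T₁⁴−T_s⁴)/D₁ = σ(T_s⁴−T₂⁴)/D₂, with D₁ = 1/ε₁+1/ε_s−1 = 4.449, D₂ = 1/ε_s+1/ε₂−1 = 4.449.
Solve for T_s⁴: T_s⁴ = (D₂·T₁⁴ + D₁·T₂⁴)/(D₁+D₂) = 1.016×10¹² K⁴.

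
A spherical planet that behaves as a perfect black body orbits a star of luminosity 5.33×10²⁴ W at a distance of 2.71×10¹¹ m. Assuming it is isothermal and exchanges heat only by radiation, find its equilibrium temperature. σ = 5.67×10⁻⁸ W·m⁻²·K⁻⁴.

First find the stellar flux at distance d: S = L/(4πd²) = 5.33×10²⁴/(4π·(2.71×10¹¹)²) = 5.775 W/m².
For an isothermal sphere, absorbed (1−a)S·πr² = emitted σ·4πr²·T⁴, so T⁴ = (1−a)S/(4σ).
T⁴ = 1.00·5.775/(4·5.67×10⁻⁸) = 2.546×10⁷ K⁴.

T ≈ 71.0 K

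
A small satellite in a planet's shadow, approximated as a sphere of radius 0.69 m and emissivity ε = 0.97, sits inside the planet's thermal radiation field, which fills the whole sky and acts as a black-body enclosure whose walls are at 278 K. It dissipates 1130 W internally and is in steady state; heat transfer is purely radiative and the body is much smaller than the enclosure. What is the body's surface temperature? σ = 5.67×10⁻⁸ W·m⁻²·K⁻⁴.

T ≈ 311 K

For a small grey body in a large enclosure, net radiated power = εσA(T⁴ − T_w⁴).
Steady state: P = εσA(T⁴ − T_w⁴) with A = 4πr² = 5.983 m².
T⁴ = P/(εσA) + T_w⁴ = 1130/(0.97·5.67×10⁻⁸·5.983) + (278)⁴
    = 3.434×10⁹ + 5.973×10⁹ = 9.407×10⁹ K⁴.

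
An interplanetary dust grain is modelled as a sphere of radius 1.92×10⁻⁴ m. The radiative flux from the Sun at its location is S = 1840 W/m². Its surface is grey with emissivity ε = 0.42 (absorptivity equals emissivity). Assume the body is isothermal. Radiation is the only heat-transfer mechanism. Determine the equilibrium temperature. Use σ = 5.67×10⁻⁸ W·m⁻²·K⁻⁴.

T ≈ 300 K

At equilibrium, absorbed power = emitted power.
Absorbing cross-section = πr² = 1.158×10⁻⁷ m²; emitting surface = 4πr² = 4.632×10⁻⁷ m² (ratio 4).
εS·A_cross = εσ·A_surf·T⁴  ⇒  T⁴ = S/(4σ)   (ε cancels).
T⁴ = 1840/(4·5.67×10⁻⁸) = 8.113×10⁹ K⁴.
T = (8.113×10⁹)^(1/4).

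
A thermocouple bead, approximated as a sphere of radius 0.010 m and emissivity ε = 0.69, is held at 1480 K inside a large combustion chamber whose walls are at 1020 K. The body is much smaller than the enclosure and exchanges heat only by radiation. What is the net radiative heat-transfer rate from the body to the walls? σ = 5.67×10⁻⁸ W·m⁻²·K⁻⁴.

For a small grey body in a large enclosure: P_net = εσA(T_body⁴ − T_wall⁴).
A = 4πr² = 0.001257 m²; T_body⁴ − T_wall⁴ = 4.798×10¹² − 1.082×10¹² = 3.715×10¹² K⁴.
|P_net| = 0.69·5.67×10⁻⁸·0.001257·3.715×10¹².

P_net ≈ 183 W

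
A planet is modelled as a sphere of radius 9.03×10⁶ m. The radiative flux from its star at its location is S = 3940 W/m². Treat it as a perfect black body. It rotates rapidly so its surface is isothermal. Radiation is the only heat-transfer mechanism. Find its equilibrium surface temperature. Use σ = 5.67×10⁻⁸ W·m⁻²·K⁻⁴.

At equilibrium, absorbed power = emitted power.
Absorbing cross-section = πr² = 2.562×10¹⁴ m²; emitting surface = 4πr² = 1.025×10¹⁵ m² (ratio 4).
S·A_cross = εσ·A_surf·T⁴  ⇒  T⁴ = S/(4σ).
T⁴ = 1.00·3940/(4·5.67×10⁻⁸) = 1.737×10¹⁰ K⁴.
T = (1.737×10¹⁰)^(1/4).

T ≈ 363 K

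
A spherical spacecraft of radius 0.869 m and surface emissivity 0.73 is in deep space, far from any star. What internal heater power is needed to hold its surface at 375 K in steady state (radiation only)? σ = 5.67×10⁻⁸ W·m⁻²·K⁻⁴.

P = εσ·4πr²·T⁴.
4πr² = 9.490 m²; T⁴ = 1.978×10¹⁰ K⁴.
P = 0.73·5.67×10⁻⁸·9.490·1.978×10¹⁰.

P ≈ 7770 W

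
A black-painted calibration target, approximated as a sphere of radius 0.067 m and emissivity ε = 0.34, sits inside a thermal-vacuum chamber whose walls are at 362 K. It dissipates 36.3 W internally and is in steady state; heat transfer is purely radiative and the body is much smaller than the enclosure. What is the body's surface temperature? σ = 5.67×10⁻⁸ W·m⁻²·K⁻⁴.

For a small grey body in a large enclosure, net radiated power = εσA(T⁴ − T_w⁴).
Steady state: P = εσA(T⁴ − T_w⁴) with A = 4πr² = 0.05641 m².
T⁴ = P/(εσA) + T_w⁴ = 36.3/(0.34·5.67×10⁻⁸·0.05641) + (362)⁴
    = 3.338×10¹⁰ + 1.717×10¹⁰ = 5.055×10¹⁰ K⁴.

T ≈ 474 K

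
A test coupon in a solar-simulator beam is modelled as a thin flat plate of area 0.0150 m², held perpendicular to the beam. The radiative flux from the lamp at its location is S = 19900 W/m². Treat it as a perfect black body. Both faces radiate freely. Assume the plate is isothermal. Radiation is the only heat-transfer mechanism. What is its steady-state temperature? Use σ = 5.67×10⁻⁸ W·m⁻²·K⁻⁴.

T ≈ 647 K

At equilibrium, absorbed power = emitted power.
Absorbing cross-section = A = 0.01500 m²; emitting surface = 2A = 0.03000 m² (ratio 2).
S·A_cross = εσ·A_surf·T⁴  ⇒  T⁴ = S/(2σ).
T⁴ = 1.00·19900/(2·5.67×10⁻⁸) = 1.755×10¹¹ K⁴.
T = (1.755×10¹¹)^(1/4).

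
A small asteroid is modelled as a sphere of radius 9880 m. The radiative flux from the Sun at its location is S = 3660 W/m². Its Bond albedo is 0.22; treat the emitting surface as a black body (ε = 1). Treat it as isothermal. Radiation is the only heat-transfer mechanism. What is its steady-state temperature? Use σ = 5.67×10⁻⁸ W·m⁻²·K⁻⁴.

T ≈ 335 K

At equilibrium, absorbed power = emitted power.
Absorbing cross-section = πr² = 3.067×10⁸ m²; emitting surface = 4πr² = 1.227×10⁹ m² (ratio 4).
(1−a)S·A_cross = εσ·A_surf·T⁴  ⇒  T⁴ = (1−a)S/(4σ).
T⁴ = 0.780·3660/(4·5.67×10⁻⁸) = 1.259×10¹⁰ K⁴.
T = (1.259×10¹⁰)^(1/4).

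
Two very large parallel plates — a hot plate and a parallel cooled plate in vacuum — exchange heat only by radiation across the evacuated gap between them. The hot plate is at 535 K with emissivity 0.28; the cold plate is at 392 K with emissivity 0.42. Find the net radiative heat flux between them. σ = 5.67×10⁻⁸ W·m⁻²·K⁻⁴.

q ≈ 668 W/m²

For two infinite grey parallel plates, q = σ(T₁⁴ − T₂⁴)/(1/ε₁ + 1/ε₂ − 1).
T₁⁴ − T₂⁴ = 8.192×10¹⁰ − 2.361×10¹⁰ = 5.831×10¹⁰ K⁴.
1/ε₁ + 1/ε₂ − 1 = 3.571 + 2.381 − 1 = 4.952.
q = 5.67×10⁻⁸ × 5.831×10¹⁰ / 4.952.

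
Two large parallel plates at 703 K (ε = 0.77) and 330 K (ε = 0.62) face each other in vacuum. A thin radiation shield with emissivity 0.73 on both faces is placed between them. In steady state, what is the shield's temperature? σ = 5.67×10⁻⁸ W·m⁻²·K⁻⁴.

T_s ≈ 610 K

In steady state the net flux on the hot side equals that on the cold side.
σ(T₁⁴−T_s⁴)/D₁ = σ(T_s⁴−T₂⁴)/D₂, with D₁ = 1/ε₁+1/ε_s−1 = 1.669, D₂ = 1/ε_s+1/ε₂−1 = 1.983.
Solve for T_s⁴: T_s⁴ = (D₂·T₁⁴ + D₁·T₂⁴)/(D₁+D₂) = 1.380×10¹¹ K⁴.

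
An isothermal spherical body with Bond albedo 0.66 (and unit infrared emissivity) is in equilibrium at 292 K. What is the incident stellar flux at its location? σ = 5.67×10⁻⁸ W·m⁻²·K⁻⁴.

S ≈ 4850 W/m²

(1−a)S·πr² = σ·4πr²·T⁴ ⇒ S = 4σT⁴/(1−a).
S = 4·5.67×10⁻⁸·7.270×10⁹/0.340.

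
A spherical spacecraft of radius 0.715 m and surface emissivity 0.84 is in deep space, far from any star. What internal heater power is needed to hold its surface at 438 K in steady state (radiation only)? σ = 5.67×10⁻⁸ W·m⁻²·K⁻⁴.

P ≈ 11300 W

P = εσ·4πr²·T⁴.
4πr² = 6.424 m²; T⁴ = 3.680×10¹⁰ K⁴.
P = 0.84·5.67×10⁻⁸·6.424·3.680×10¹⁰.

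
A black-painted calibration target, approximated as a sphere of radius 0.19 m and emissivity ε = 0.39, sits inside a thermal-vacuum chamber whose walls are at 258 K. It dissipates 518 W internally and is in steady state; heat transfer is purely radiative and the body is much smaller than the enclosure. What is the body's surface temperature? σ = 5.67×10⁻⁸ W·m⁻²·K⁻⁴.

For a small grey body in a large enclosure, net radiated power = εσA(T⁴ − T_w⁴).
Steady state: P = εσA(T⁴ − T_w⁴) with A = 4πr² = 0.4536 m².
T⁴ = P/(εσA) + T_w⁴ = 518/(0.39·5.67×10⁻⁸·0.4536) + (258)⁴
    = 5.164×10¹⁰ + 4.431×10⁹ = 5.607×10¹⁰ K⁴.

T ≈ 487 K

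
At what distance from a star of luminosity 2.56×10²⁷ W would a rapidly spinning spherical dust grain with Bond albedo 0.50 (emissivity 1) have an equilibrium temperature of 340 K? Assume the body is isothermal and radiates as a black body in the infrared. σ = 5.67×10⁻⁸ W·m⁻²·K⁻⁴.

d ≈ 1.83×10¹¹ m

For an isothermal black-emitting sphere, (1−a)S·πr² = σ·4πr²·T⁴ ⇒ S = 4σT⁴/(1−a).
S = 4·5.67×10⁻⁸·(340)⁴/0.500 = 6062 W/m².
Flux falls as S = L/(4πd²), so d = √(L/(4πS)) = √(2.56×10²⁷/(4π·6062)).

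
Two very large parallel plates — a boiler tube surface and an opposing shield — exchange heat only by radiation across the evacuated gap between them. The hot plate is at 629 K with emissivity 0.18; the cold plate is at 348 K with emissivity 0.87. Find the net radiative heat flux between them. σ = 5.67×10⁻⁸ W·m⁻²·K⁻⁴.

For two infinite grey parallel plates, q = σ(T₁⁴ − T₂⁴)/(1/ε₁ + 1/ε₂ − 1).
T₁⁴ − T₂⁴ = 1.565×10¹¹ − 1.467×10¹⁰ = 1.419×10¹¹ K⁴.
1/ε₁ + 1/ε₂ − 1 = 5.556 + 1.149 − 1 = 5.705.
q = 5.67×10⁻⁸ × 1.419×10¹¹ / 5.705.

q ≈ 1410 W/m²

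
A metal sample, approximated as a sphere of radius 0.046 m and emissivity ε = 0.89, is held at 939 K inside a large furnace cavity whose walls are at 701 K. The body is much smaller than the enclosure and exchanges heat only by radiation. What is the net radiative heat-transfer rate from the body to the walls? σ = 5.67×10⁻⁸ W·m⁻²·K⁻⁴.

For a small grey body in a large enclosure: P_net = εσA(T_body⁴ − T_wall⁴).
A = 4πr² = 0.02659 m²; T_body⁴ − T_wall⁴ = 7.774×10¹¹ − 2.415×10¹¹ = 5.360×10¹¹ K⁴.
|P_net| = 0.89·5.67×10⁻⁸·0.02659·5.360×10¹¹.

P_net ≈ 719 W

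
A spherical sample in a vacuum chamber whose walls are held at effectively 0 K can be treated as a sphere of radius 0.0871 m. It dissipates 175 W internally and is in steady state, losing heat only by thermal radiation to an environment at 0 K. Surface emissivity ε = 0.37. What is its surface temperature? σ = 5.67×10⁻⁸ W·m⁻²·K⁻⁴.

Steady state: internal power = radiated power, P = εσA T⁴.
Radiating area A = 4πr² = 0.09533 m².
T⁴ = P/(εσA) = 175/(0.37·5.67×10⁻⁸·0.09533) = 8.750×10¹⁰ K⁴.
T = (8.750×10¹⁰)^(1/4).

T ≈ 544 K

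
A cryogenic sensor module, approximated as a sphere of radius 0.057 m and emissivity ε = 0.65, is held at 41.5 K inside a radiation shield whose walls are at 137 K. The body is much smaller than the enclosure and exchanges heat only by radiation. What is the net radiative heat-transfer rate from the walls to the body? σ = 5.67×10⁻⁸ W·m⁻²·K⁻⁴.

P_net ≈ 0.526 W

For a small grey body in a large enclosure: P_net = εσA(T_body⁴ − T_wall⁴).
A = 4πr² = 0.04083 m²; T_body⁴ − T_wall⁴ = 2.966×10⁶ − 3.523×10⁸ = -3.493×10⁸ K⁴.
|P_net| = 0.65·5.67×10⁻⁸·0.04083·3.493×10⁸.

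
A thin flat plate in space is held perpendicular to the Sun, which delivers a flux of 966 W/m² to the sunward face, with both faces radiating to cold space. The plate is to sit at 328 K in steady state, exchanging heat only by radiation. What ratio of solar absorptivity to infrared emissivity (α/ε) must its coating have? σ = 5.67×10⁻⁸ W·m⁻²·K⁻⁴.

α/ε ≈ 1.36

Balance: αS·A = εσ·2A·T⁴ ⇒ α/ε = 2σT⁴/S.
α/ε = 2·5.67×10⁻⁸·(328)⁴/966 = 2·5.67×10⁻⁸·1.157×10¹⁰/966.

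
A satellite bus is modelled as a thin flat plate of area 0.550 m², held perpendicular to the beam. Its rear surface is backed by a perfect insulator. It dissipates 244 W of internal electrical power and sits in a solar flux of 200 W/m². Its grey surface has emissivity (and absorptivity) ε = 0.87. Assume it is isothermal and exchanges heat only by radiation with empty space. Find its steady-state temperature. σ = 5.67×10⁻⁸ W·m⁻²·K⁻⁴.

At steady state, absorbed solar power + internal power = radiated power.
Absorbed: α·S·A_cross = 0.87·200·0.5500 = 95.70 W (cross-section A).
Total input = 95.70 + 244 = 339.7 W.
Radiated: εσ·A_surf·T⁴ with A_surf = A = 0.5500 m².
T⁴ = 339.7/(0.87·5.67×10⁻⁸·0.5500) = 1.252×10¹⁰ K⁴.

T ≈ 335 K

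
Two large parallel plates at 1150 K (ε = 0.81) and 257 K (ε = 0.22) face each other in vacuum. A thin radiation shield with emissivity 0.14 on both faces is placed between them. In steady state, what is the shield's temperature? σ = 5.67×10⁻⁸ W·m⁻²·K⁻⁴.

T_s ≈ 1010 K

In steady state the net flux on the hot side equals that on the cold side.
σ(T₁⁴−T_s⁴)/D₁ = σ(T_s⁴−T₂⁴)/D₂, with D₁ = 1/ε₁+1/ε_s−1 = 7.377, D₂ = 1/ε_s+1/ε₂−1 = 10.69.
Solve for T_s⁴: T_s⁴ = (D₂·T₁⁴ + D₁·T₂⁴)/(D₁+D₂) = 1.037×10¹² K⁴.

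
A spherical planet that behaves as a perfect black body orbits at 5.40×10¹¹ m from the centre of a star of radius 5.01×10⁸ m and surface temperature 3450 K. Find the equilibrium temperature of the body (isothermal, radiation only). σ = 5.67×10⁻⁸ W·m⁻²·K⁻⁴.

T ≈ 74.3 K

The star's surface emits σT_*⁴; at distance d the flux is S = σT_*⁴(R_*/d)².
S = 5.67×10⁻⁸·(3450)⁴·(5.01×10⁸/5.40×10¹¹)² = 6.914 W/m².
For an isothermal sphere T⁴ = (1−a)S/(4σ) = 3.049×10⁷ K⁴.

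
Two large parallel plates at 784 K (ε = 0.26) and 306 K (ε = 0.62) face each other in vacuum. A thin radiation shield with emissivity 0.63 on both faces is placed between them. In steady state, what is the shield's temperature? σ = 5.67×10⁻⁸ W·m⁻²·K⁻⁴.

T_s ≈ 602 K

In steady state the net flux on the hot side equals that on the cold side.
σ(T₁⁴−T_s⁴)/D₁ = σ(T_s⁴−T₂⁴)/D₂, with D₁ = 1/ε₁+1/ε_s−1 = 4.433, D₂ = 1/ε_s+1/ε₂−1 = 2.200.
Solve for T_s⁴: T_s⁴ = (D₂·T₁⁴ + D₁·T₂⁴)/(D₁+D₂) = 1.312×10¹¹ K⁴.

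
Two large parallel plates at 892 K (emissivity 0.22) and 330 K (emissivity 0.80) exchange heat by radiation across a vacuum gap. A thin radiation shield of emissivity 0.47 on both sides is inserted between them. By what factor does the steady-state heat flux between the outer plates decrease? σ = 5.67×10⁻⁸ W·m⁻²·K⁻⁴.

factor ≈ 1.68

Without shield: q₀ = σΔ(T⁴)/(1/ε₁+1/ε₂−1) with denominator 4.795.
With shield the two gaps are in series; the resistances add: (1/ε₁+1/ε_s−1)+(1/ε_s+1/ε₂−1) = 5.673+2.378 = 8.051.
Heat-flux ratio q₀/q = 8.051/4.795.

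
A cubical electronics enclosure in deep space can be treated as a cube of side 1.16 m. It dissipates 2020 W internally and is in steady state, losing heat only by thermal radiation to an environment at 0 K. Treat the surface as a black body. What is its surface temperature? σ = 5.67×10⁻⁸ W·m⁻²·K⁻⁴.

T ≈ 258 K

Steady state: internal power = radiated power, P = εσA T⁴.
Radiating area A = 6L² = 8.074 m².
T⁴ = P/(εσA) = 2020/(1.0·5.67×10⁻⁸·8.074) = 4.413×10⁹ K⁴.
T = (4.413×10⁹)^(1/4).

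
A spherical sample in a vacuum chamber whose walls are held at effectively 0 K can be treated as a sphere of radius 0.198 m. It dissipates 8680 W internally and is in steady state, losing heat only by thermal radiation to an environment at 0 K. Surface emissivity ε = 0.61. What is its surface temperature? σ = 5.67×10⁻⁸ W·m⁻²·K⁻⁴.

T ≈ 845 K

Steady state: internal power = radiated power, P = εσA T⁴.
Radiating area A = 4πr² = 0.4927 m².
T⁴ = P/(εσA) = 8680/(0.61·5.67×10⁻⁸·0.4927) = 5.094×10¹¹ K⁴.
T = (5.094×10¹¹)^(1/4).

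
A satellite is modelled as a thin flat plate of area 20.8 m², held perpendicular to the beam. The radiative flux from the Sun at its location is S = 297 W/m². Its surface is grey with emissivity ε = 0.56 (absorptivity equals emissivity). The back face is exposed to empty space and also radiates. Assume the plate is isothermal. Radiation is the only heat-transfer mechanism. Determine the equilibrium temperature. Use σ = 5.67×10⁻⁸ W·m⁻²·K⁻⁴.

At equilibrium, absorbed power = emitted power.
Absorbing cross-section = A = 20.80 m²; emitting surface = 2A = 41.60 m² (ratio 2).
εS·A_cross = εσ·A_surf·T⁴  ⇒  T⁴ = S/(2σ)   (ε cancels).
T⁴ = 297/(2·5.67×10⁻⁸) = 2.619×10⁹ K⁴.
T = (2.619×10⁹)^(1/4).

T ≈ 226 K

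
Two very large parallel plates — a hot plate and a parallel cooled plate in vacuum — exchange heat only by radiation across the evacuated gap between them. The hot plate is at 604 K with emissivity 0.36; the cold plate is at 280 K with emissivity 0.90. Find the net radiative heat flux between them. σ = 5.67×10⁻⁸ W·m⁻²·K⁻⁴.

q ≈ 2490 W/m²

For two infinite grey parallel plates, q = σ(T₁⁴ − T₂⁴)/(1/ε₁ + 1/ε₂ − 1).
T₁⁴ − T₂⁴ = 1.331×10¹¹ − 6.147×10⁹ = 1.269×10¹¹ K⁴.
1/ε₁ + 1/ε₂ − 1 = 2.778 + 1.111 − 1 = 2.889.
q = 5.67×10⁻⁸ × 1.269×10¹¹ / 2.889.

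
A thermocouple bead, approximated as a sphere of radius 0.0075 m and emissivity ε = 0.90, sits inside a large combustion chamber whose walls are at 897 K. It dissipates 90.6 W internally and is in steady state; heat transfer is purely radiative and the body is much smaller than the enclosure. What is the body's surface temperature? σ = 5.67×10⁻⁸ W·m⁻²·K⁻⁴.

T ≈ 1330 K

For a small grey body in a large enclosure, net radiated power = εσA(T⁴ − T_w⁴).
Steady state: P = εσA(T⁴ − T_w⁴) with A = 4πr² = 7.069×10⁻⁴ m².
T⁴ = P/(εσA) + T_w⁴ = 90.6/(0.90·5.67×10⁻⁸·7.069×10⁻⁴) + (897)⁴
    = 2.512×10¹² + 6.474×10¹¹ = 3.159×10¹² K⁴.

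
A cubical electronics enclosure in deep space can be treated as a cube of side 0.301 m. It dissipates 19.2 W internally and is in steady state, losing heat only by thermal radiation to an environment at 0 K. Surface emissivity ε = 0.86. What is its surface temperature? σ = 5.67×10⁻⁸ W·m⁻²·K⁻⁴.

Steady state: internal power = radiated power, P = εσA T⁴.
Radiating area A = 6L² = 0.5436 m².
T⁴ = P/(εσA) = 19.2/(0.86·5.67×10⁻⁸·0.5436) = 7.243×10⁸ K⁴.
T = (7.243×10⁸)^(1/4).

T ≈ 164 K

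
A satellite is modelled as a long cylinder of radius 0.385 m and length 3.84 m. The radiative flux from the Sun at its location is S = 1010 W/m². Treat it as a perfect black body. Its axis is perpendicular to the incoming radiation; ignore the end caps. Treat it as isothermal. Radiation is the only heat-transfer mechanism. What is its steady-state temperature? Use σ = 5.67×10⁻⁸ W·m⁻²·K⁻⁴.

At equilibrium, absorbed power = emitted power.
Absorbing cross-section = 2rL = 2.957 m²; emitting surface = 2πrL = 9.289 m² (ratio π).
S·A_cross = εσ·A_surf·T⁴  ⇒  T⁴ = S/(πσ).
T⁴ = 1.00·1010/(π·5.67×10⁻⁸) = 5.670×10⁹ K⁴.
T = (5.670×10⁹)^(1/4).

T ≈ 274 K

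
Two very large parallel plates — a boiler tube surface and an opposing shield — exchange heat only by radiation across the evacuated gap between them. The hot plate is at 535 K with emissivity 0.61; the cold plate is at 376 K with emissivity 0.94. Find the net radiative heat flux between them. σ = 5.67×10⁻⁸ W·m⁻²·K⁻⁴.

For two infinite grey parallel plates, q = σ(T₁⁴ − T₂⁴)/(1/ε₁ + 1/ε₂ − 1).
T₁⁴ − T₂⁴ = 8.192×10¹⁰ − 1.999×10¹⁰ = 6.194×10¹⁰ K⁴.
1/ε₁ + 1/ε₂ − 1 = 1.639 + 1.064 − 1 = 1.703.
q = 5.67×10⁻⁸ × 6.194×10¹⁰ / 1.703.

q ≈ 2060 W/m²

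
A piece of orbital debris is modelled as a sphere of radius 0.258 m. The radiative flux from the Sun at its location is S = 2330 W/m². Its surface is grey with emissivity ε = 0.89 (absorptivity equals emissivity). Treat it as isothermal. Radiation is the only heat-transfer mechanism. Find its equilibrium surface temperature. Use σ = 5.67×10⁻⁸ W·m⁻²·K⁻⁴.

T ≈ 318 K

At equilibrium, absorbed power = emitted power.
Absorbing cross-section = πr² = 0.2091 m²; emitting surface = 4πr² = 0.8365 m² (ratio 4).
εS·A_cross = εσ·A_surf·T⁴  ⇒  T⁴ = S/(4σ)   (ε cancels).
T⁴ = 2330/(4·5.67×10⁻⁸) = 1.027×10¹⁰ K⁴.
T = (1.027×10¹⁰)^(1/4).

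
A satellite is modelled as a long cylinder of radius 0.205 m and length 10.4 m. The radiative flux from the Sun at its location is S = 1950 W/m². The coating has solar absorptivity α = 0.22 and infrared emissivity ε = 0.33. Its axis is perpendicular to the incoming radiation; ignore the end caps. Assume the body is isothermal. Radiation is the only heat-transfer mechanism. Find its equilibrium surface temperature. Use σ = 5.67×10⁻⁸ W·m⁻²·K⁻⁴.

At equilibrium, absorbed power = emitted power.
Absorbing cross-section = 2rL = 4.264 m²; emitting surface = 2πrL = 13.40 m² (ratio π).
αS·A_cross = εσ·A_surf·T⁴  ⇒  T⁴ = αS/(ε·πσ).
T⁴ = 0.220·1950/(0.33·π·5.67×10⁻⁸) = 7.298×10⁹ K⁴.
T = (7.298×10⁹)^(1/4).

T ≈ 292 K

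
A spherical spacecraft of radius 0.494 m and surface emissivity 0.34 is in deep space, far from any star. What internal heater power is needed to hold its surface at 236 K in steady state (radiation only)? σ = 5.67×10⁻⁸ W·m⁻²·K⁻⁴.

P = εσ·4πr²·T⁴.
4πr² = 3.067 m²; T⁴ = 3.102×10⁹ K⁴.
P = 0.34·5.67×10⁻⁸·3.067·3.102×10⁹.

P ≈ 183 W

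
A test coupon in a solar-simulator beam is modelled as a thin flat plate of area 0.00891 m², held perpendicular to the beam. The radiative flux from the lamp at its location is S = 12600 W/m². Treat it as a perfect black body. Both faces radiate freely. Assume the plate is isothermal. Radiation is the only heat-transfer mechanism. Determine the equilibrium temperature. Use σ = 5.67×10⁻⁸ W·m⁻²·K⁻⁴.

T ≈ 577 K

At equilibrium, absorbed power = emitted power.
Absorbing cross-section = A = 0.008910 m²; emitting surface = 2A = 0.01782 m² (ratio 2).
S·A_cross = εσ·A_surf·T⁴  ⇒  T⁴ = S/(2σ).
T⁴ = 1.00·12600/(2·5.67×10⁻⁸) = 1.111×10¹¹ K⁴.
T = (1.111×10¹¹)^(1/4).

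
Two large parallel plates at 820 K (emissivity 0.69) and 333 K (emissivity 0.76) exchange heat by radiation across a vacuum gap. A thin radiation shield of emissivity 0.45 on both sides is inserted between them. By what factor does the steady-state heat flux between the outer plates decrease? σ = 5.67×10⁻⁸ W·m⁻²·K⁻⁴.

factor ≈ 2.95

Without shield: q₀ = σΔ(T⁴)/(1/ε₁+1/ε₂−1) with denominator 1.765.
With shield the two gaps are in series; the resistances add: (1/ε₁+1/ε_s−1)+(1/ε_s+1/ε₂−1) = 2.671+2.538 = 5.210.
Heat-flux ratio q₀/q = 5.210/1.765.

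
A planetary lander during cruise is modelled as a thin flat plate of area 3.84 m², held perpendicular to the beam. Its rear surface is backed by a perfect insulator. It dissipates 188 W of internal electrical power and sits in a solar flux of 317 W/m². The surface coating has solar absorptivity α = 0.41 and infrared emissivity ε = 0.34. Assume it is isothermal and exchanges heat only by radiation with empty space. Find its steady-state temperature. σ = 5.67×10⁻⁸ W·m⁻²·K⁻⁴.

T ≈ 310 K

At steady state, absorbed solar power + internal power = radiated power.
Absorbed: α·S·A_cross = 0.41·317·3.840 = 499.1 W (cross-section A).
Total input = 499.1 + 188 = 687.1 W.
Radiated: εσ·A_surf·T⁴ with A_surf = A = 3.840 m².
T⁴ = 687.1/(0.34·5.67×10⁻⁸·3.840) = 9.281×10⁹ K⁴.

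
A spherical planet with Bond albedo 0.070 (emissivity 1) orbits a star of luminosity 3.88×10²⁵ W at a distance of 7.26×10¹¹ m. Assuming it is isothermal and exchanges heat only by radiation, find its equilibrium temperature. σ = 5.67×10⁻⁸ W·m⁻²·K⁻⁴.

First find the stellar flux at distance d: S = L/(4πd²) = 3.88×10²⁵/(4π·(7.26×10¹¹)²) = 5.858 W/m².
For an isothermal sphere, absorbed (1−a)S·πr² = emitted σ·4πr²·T⁴, so T⁴ = (1−a)S/(4σ).
T⁴ = 0.930·5.858/(4·5.67×10⁻⁸) = 2.402×10⁷ K⁴.

T ≈ 70.0 K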